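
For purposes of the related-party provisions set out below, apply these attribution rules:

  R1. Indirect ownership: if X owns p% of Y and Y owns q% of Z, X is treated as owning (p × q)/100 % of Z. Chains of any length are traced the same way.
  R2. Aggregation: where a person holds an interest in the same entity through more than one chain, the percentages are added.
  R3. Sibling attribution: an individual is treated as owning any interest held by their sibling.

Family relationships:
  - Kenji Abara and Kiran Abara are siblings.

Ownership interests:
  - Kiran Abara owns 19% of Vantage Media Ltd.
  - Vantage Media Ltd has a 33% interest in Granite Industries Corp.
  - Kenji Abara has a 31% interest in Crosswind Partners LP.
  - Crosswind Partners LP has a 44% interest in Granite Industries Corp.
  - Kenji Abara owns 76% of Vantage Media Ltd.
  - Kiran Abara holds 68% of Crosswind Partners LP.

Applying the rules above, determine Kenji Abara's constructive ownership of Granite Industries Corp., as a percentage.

By sibling attribution (R3), Kenji Abara is treated as also owning Kiran Abara's interest in Crosswind Partners LP, giving 31% + 68% = 99%.
By sibling attribution (R3), Kenji Abara is treated as also owning Kiran Abara's interest in Vantage Media Ltd, giving 76% + 19% = 95%.
Chain via Crosswind Partners LP (R1): 99% × 44% = 43.56% of Granite Industries Corp.
Chain via Vantage Media Ltd (R1): 95% × 33% = 31.35% of Granite Industries Corp.
Aggregating (R2): 43.56% + 31.35% = 74.91%.

74.91%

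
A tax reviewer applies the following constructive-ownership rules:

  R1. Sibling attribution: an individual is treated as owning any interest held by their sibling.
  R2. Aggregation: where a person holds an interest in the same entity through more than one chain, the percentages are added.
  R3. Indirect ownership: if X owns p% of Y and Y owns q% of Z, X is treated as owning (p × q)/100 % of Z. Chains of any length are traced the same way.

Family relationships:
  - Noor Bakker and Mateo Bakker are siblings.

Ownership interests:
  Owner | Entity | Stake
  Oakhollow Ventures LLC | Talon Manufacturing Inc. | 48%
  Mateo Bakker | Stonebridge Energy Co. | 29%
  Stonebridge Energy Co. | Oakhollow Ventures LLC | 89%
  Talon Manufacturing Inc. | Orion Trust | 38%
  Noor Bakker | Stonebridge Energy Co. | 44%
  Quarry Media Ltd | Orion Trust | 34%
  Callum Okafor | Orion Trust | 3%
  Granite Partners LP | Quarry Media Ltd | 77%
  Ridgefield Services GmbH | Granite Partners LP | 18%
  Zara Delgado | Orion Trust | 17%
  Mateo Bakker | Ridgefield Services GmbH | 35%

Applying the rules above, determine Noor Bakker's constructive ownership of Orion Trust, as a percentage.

By sibling attribution (R1), Noor Bakker is treated as also owning Mateo Bakker's interest in Stonebridge Energy Co, giving 44% + 29% = 73%.
By sibling attribution (R1), Noor Bakker is treated as owning Mateo Bakker's 35% interest in Ridgefield Services GmbH.
Chain via Stonebridge Energy Co. → Oakhollow Ventures LLC → Talon Manufacturing Inc. (R3): 73% × 89% × 48% × 38% = 11.850528% of Orion Trust.
Chain via Ridgefield Services GmbH → Granite Partners LP → Quarry Media Ltd (R3): 35% × 18% × 77% × 34% = 1.64934% of Orion Trust.
Aggregating (R2): 11.850528% + 1.64934% = 13.499868%.

13.499868%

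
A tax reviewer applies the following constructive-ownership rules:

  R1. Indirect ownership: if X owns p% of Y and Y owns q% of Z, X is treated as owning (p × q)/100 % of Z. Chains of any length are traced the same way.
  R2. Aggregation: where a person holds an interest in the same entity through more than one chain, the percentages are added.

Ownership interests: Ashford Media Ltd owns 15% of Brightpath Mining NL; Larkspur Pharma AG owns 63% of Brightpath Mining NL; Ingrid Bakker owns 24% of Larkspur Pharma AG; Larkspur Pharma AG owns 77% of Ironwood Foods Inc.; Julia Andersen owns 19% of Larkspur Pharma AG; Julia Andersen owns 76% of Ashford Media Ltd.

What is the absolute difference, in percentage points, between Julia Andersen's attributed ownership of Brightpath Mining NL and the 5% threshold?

Chain via Ashford Media Ltd (R1): 76% × 15% = 11.4% of Brightpath Mining NL.
Chain via Larkspur Pharma AG (R1): 19% × 63% = 11.97% of Brightpath Mining NL.
Aggregating (R2): 11.4% + 11.97% = 23.37%.
23.37% exceeds the 5% threshold by 18.37 percentage points.

18.37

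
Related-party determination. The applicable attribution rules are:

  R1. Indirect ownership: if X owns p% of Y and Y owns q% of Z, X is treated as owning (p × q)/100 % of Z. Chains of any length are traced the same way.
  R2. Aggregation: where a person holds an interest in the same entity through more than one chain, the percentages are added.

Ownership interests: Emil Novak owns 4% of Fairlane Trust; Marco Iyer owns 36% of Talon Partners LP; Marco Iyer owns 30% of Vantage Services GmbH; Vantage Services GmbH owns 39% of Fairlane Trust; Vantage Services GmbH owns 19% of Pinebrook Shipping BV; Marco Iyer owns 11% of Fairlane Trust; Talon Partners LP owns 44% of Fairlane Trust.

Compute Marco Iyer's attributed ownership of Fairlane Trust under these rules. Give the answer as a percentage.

Chain via Talon Partners LP (R1): 36% × 44% = 15.84% of Fairlane Trust.
Chain via Vantage Services GmbH (R1): 30% × 39% = 11.7% of Fairlane Trust.
Direct interest in Fairlane Trust: 11%.
Aggregating (R2): 15.84% + 11.7% + 11% = 38.54%.

38.54%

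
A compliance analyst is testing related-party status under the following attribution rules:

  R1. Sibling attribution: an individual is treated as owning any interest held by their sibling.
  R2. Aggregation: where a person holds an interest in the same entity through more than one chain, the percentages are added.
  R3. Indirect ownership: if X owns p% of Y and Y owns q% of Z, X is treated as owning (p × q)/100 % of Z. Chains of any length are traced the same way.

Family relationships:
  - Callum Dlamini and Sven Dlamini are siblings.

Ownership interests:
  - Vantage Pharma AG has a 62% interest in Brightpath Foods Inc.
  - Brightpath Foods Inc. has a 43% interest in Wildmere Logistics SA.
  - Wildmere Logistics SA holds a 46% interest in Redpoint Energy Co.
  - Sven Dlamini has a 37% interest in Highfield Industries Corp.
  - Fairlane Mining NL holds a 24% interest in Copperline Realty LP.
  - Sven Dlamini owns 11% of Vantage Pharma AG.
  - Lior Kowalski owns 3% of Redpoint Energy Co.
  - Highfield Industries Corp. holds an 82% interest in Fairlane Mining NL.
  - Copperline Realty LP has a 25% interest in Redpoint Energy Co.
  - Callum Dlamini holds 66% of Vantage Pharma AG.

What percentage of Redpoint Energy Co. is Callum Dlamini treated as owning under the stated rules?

By sibling attribution (R1), Callum Dlamini is treated as also owning Sven Dlamini's interest in Vantage Pharma AG, giving 66% + 11% = 77%.
By sibling attribution (R1), Callum Dlamini is treated as owning Sven Dlamini's 37% interest in Highfield Industries Corp.
Chain via Vantage Pharma AG → Brightpath Foods Inc. → Wildmere Logistics SA (R3): 77% × 62% × 43% × 46% = 9.442972% of Redpoint Energy Co.
Chain via Highfield Industries Corp. → Fairlane Mining NL → Copperline Realty LP (R3): 37% × 82% × 24% × 25% = 1.8204% of Redpoint Energy Co.
Aggregating (R2): 9.442972% + 1.8204% = 11.263372%.

11.263372%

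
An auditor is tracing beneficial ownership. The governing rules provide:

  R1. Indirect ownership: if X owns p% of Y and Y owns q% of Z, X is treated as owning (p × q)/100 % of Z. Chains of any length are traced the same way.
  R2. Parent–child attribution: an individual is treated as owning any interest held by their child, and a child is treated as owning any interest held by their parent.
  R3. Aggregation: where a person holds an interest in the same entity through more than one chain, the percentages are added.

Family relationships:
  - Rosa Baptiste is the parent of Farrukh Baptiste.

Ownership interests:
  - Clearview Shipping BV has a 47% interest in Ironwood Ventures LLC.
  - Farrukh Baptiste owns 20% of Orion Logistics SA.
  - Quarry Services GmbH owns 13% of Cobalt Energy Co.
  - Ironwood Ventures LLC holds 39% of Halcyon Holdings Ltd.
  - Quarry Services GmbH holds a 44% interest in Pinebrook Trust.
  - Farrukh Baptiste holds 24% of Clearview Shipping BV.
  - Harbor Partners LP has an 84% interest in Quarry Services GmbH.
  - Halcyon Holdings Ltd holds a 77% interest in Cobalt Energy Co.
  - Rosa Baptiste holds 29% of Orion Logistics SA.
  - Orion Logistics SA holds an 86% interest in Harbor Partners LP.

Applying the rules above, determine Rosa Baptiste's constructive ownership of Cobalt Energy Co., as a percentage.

By parent–child attribution (R2), Rosa Baptiste is treated as also owning Farrukh Baptiste's interest in Orion Logistics SA, giving 29% + 20% = 49%.
By parent–child attribution (R2), Rosa Baptiste is treated as owning Farrukh Baptiste's 24% interest in Clearview Shipping BV.
Chain via Orion Logistics SA → Harbor Partners LP → Quarry Services GmbH (R1): 49% × 86% × 84% × 13% = 4.601688% of Cobalt Energy Co.
Chain via Clearview Shipping BV → Ironwood Ventures LLC → Halcyon Holdings Ltd (R1): 24% × 47% × 39% × 77% = 3.387384% of Cobalt Energy Co.
Aggregating (R3): 4.601688% + 3.387384% = 7.989072%.

7.989072%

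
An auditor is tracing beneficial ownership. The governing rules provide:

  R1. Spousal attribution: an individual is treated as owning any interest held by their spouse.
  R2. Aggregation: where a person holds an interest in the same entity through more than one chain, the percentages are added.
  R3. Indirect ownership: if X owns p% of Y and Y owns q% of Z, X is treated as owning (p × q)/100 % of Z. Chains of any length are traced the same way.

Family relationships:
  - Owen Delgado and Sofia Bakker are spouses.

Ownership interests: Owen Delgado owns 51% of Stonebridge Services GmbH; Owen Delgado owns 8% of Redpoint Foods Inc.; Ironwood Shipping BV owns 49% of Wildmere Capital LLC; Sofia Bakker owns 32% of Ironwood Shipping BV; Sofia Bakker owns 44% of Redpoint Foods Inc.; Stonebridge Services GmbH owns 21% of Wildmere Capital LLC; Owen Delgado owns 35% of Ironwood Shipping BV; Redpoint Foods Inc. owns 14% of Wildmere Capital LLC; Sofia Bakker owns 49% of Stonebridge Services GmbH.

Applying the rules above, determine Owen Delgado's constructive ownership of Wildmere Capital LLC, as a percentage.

61.11%

By spousal attribution (R1), Owen Delgado is treated as also owning Sofia Bakker's interest in Stonebridge Services GmbH, giving 51% + 49% = 100%.
By spousal attribution (R1), Owen Delgado is treated as also owning Sofia Bakker's interest in Redpoint Foods Inc, giving 8% + 44% = 52%.
By spousal attribution (R1), Owen Delgado is treated as also owning Sofia Bakker's interest in Ironwood Shipping BV, giving 35% + 32% = 67%.
Chain via Stonebridge Services GmbH (R3): 100% × 21% = 21% of Wildmere Capital LLC.
Chain via Redpoint Foods Inc. (R3): 52% × 14% = 7.28% of Wildmere Capital LLC.
Chain via Ironwood Shipping BV (R3): 67% × 49% = 32.83% of Wildmere Capital LLC.
Aggregating (R2): 21% + 7.28% + 32.83% = 61.11%.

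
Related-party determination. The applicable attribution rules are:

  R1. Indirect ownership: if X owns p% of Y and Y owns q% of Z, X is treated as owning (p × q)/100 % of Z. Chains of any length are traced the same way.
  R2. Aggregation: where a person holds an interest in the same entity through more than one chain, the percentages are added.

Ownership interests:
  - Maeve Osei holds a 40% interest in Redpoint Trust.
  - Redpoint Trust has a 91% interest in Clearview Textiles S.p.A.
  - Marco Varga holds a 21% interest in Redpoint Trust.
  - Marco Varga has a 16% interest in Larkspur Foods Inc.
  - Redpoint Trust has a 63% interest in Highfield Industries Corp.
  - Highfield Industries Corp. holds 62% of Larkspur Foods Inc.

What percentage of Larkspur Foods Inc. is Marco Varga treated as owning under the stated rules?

Chain via Redpoint Trust → Highfield Industries Corp. (R1): 21% × 63% × 62% = 8.2026% of Larkspur Foods Inc.
Direct interest in Larkspur Foods Inc: 16%.
Aggregating (R2): 8.2026% + 16% = 24.2026%.

24.2026%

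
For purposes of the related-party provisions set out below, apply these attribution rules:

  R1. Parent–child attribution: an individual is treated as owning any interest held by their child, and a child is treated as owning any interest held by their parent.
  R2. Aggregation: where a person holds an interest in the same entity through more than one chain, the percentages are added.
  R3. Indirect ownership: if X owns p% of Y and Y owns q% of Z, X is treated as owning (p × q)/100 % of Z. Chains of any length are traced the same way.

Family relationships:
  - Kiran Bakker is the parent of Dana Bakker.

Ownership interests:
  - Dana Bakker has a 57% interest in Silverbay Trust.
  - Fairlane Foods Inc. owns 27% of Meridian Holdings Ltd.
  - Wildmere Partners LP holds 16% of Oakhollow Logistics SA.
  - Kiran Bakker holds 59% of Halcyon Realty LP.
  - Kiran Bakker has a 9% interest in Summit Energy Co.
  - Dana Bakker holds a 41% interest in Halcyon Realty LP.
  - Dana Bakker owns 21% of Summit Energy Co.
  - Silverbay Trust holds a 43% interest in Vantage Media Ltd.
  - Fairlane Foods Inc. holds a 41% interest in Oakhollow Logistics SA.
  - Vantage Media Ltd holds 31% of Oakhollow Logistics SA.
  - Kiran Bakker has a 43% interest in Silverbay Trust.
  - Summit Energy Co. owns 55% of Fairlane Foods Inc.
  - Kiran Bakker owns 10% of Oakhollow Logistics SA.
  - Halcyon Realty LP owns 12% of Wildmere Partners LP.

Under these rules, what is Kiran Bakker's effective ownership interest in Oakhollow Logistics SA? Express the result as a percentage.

By parent–child attribution (R1), Kiran Bakker is treated as also owning Dana Bakker's interest in Summit Energy Co, giving 9% + 21% = 30%.
By parent–child attribution (R1), Kiran Bakker is treated as also owning Dana Bakker's interest in Silverbay Trust, giving 43% + 57% = 100%.
By parent–child attribution (R1), Kiran Bakker is treated as also owning Dana Bakker's interest in Halcyon Realty LP, giving 59% + 41% = 100%.
Chain via Summit Energy Co. → Fairlane Foods Inc. (R3): 30% × 55% × 41% = 6.765% of Oakhollow Logistics SA.
Chain via Silverbay Trust → Vantage Media Ltd (R3): 100% × 43% × 31% = 13.33% of Oakhollow Logistics SA.
Chain via Halcyon Realty LP → Wildmere Partners LP (R3): 100% × 12% × 16% = 1.92% of Oakhollow Logistics SA.
Direct interest in Oakhollow Logistics SA: 10%.
Aggregating (R2): 6.765% + 13.33% + 1.92% + 10% = 32.015%.

32.015%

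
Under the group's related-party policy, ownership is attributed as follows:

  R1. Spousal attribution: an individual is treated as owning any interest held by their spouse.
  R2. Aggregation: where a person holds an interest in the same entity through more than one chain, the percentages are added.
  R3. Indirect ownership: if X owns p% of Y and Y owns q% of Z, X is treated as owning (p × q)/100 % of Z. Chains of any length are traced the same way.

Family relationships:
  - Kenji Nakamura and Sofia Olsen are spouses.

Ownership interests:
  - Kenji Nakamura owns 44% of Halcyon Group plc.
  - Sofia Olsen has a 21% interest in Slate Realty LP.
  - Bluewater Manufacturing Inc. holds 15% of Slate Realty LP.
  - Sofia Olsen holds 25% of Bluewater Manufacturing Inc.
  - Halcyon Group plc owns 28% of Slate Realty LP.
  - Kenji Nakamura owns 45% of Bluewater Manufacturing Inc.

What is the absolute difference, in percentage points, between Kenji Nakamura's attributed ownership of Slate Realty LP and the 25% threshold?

18.82

By spousal attribution (R1), Kenji Nakamura is treated as also owning Sofia Olsen's interest in Bluewater Manufacturing Inc, giving 45% + 25% = 70%.
By spousal attribution (R1), Kenji Nakamura is treated as owning Sofia Olsen's 21% interest in Slate Realty LP.
Chain via Bluewater Manufacturing Inc. (R3): 70% × 15% = 10.5% of Slate Realty LP.
Chain via Halcyon Group plc (R3): 44% × 28% = 12.32% of Slate Realty LP.
Direct interest in Slate Realty LP: 21%.
Aggregating (R2): 10.5% + 12.32% + 21% = 43.82%.
43.82% exceeds the 25% threshold by 18.82 percentage points.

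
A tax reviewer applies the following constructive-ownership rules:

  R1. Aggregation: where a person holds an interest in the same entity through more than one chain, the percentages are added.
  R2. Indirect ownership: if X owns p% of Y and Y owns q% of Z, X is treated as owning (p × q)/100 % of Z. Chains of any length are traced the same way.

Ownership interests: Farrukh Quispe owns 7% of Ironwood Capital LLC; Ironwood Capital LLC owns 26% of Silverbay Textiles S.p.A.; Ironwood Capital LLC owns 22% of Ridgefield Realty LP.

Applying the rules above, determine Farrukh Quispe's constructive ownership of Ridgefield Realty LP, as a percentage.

1.54%

Chain via Ironwood Capital LLC (R2): 7% × 22% = 1.54% of Ridgefield Realty LP.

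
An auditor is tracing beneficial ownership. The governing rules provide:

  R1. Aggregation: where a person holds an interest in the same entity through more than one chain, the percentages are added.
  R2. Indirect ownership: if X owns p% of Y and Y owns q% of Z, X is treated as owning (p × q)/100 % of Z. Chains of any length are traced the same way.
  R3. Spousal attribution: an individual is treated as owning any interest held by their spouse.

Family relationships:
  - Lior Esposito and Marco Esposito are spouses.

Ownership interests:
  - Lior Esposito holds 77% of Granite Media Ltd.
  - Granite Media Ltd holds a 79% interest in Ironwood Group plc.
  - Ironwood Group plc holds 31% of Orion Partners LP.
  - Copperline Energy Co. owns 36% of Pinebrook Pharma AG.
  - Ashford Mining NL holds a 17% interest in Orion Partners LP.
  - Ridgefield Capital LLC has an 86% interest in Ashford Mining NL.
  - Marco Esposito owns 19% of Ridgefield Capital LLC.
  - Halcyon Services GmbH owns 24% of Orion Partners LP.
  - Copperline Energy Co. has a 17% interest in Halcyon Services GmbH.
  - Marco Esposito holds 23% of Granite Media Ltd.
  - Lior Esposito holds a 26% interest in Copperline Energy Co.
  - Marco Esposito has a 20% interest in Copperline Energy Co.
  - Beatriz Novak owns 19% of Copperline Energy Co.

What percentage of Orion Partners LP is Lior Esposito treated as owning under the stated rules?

29.1446%

By spousal attribution (R3), Lior Esposito is treated as also owning Marco Esposito's interest in Granite Media Ltd, giving 77% + 23% = 100%.
By spousal attribution (R3), Lior Esposito is treated as also owning Marco Esposito's interest in Copperline Energy Co, giving 26% + 20% = 46%.
By spousal attribution (R3), Lior Esposito is treated as owning Marco Esposito's 19% interest in Ridgefield Capital LLC.
Chain via Granite Media Ltd → Ironwood Group plc (R2): 100% × 79% × 31% = 24.49% of Orion Partners LP.
Chain via Copperline Energy Co. → Halcyon Services GmbH (R2): 46% × 17% × 24% = 1.8768% of Orion Partners LP.
Chain via Ridgefield Capital LLC → Ashford Mining NL (R2): 19% × 86% × 17% = 2.7778% of Orion Partners LP.
Aggregating (R1): 24.49% + 1.8768% + 2.7778% = 29.1446%.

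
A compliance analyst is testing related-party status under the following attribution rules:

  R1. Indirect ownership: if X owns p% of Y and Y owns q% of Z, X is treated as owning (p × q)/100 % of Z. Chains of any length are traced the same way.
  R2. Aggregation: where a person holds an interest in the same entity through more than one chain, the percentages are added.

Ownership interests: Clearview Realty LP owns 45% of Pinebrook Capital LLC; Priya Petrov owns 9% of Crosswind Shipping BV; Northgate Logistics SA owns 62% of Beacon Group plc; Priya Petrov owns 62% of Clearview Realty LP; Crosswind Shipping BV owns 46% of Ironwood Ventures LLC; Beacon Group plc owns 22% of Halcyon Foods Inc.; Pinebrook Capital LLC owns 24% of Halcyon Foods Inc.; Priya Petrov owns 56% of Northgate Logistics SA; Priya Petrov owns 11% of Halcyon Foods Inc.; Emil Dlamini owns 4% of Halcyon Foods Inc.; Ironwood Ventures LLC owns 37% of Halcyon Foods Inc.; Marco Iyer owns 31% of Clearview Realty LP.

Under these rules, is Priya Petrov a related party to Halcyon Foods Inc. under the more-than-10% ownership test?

Chain via Clearview Realty LP → Pinebrook Capital LLC (R1): 62% × 45% × 24% = 6.696% of Halcyon Foods Inc.
Chain via Crosswind Shipping BV → Ironwood Ventures LLC (R1): 9% × 46% × 37% = 1.5318% of Halcyon Foods Inc.
Chain via Northgate Logistics SA → Beacon Group plc (R1): 56% × 62% × 22% = 7.6384% of Halcyon Foods Inc.
Direct interest in Halcyon Foods Inc: 11%.
Aggregating (R2): 6.696% + 1.5318% + 7.6384% + 11% = 26.8662%.
26.8662% exceeds the 10% threshold, so Priya is a related party to Halcyon Foods Inc.

Yes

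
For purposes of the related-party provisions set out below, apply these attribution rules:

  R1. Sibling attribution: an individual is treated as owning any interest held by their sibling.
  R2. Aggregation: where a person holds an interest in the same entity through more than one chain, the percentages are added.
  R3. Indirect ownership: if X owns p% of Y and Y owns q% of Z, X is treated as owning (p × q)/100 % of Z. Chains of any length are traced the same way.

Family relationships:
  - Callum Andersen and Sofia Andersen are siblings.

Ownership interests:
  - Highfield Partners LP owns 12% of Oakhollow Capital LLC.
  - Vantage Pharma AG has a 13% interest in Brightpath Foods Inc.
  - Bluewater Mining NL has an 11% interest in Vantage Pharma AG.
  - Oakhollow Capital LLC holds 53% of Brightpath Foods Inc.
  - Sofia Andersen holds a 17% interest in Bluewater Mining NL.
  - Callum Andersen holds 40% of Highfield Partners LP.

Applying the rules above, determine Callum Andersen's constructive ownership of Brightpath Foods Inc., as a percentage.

By sibling attribution (R1), Callum Andersen is treated as owning Sofia Andersen's 17% interest in Bluewater Mining NL.
Chain via Highfield Partners LP → Oakhollow Capital LLC (R3): 40% × 12% × 53% = 2.544% of Brightpath Foods Inc.
Chain via Bluewater Mining NL → Vantage Pharma AG (R3): 17% × 11% × 13% = 0.2431% of Brightpath Foods Inc.
Aggregating (R2): 2.544% + 0.2431% = 2.7871%.

2.7871%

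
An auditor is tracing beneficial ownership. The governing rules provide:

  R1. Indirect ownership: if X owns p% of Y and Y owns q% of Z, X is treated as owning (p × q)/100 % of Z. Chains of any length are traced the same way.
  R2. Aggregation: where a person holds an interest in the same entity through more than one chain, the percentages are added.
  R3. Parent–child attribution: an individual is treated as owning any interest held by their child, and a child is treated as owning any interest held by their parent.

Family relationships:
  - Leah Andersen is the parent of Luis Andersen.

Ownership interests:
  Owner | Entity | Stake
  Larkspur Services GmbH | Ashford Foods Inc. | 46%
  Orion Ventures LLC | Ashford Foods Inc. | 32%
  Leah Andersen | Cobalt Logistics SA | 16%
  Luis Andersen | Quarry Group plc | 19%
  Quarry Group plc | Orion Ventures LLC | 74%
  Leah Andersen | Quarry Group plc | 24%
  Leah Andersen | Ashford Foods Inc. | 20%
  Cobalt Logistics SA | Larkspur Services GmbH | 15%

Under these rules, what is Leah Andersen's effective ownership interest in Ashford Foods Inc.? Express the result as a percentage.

By parent–child attribution (R3), Leah Andersen is treated as also owning Luis Andersen's interest in Quarry Group plc, giving 24% + 19% = 43%.
Chain via Quarry Group plc → Orion Ventures LLC (R1): 43% × 74% × 32% = 10.1824% of Ashford Foods Inc.
Chain via Cobalt Logistics SA → Larkspur Services GmbH (R1): 16% × 15% × 46% = 1.104% of Ashford Foods Inc.
Direct interest in Ashford Foods Inc: 20%.
Aggregating (R2): 10.1824% + 1.104% + 20% = 31.2864%.

31.2864%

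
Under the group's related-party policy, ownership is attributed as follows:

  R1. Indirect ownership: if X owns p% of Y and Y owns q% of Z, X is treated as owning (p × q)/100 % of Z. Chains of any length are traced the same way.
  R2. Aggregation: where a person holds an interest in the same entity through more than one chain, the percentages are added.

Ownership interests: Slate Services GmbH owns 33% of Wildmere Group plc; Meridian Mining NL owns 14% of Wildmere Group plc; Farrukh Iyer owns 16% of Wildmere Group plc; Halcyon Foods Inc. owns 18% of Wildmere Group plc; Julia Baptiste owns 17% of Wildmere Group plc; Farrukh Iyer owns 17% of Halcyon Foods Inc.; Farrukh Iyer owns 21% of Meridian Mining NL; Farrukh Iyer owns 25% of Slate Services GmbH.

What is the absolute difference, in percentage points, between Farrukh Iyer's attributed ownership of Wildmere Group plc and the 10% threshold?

20.25

Chain via Halcyon Foods Inc. (R1): 17% × 18% = 3.06% of Wildmere Group plc.
Chain via Meridian Mining NL (R1): 21% × 14% = 2.94% of Wildmere Group plc.
Chain via Slate Services GmbH (R1): 25% × 33% = 8.25% of Wildmere Group plc.
Direct interest in Wildmere Group plc: 16%.
Aggregating (R2): 3.06% + 2.94% + 8.25% + 16% = 30.25%.
30.25% exceeds the 10% threshold by 20.25 percentage points.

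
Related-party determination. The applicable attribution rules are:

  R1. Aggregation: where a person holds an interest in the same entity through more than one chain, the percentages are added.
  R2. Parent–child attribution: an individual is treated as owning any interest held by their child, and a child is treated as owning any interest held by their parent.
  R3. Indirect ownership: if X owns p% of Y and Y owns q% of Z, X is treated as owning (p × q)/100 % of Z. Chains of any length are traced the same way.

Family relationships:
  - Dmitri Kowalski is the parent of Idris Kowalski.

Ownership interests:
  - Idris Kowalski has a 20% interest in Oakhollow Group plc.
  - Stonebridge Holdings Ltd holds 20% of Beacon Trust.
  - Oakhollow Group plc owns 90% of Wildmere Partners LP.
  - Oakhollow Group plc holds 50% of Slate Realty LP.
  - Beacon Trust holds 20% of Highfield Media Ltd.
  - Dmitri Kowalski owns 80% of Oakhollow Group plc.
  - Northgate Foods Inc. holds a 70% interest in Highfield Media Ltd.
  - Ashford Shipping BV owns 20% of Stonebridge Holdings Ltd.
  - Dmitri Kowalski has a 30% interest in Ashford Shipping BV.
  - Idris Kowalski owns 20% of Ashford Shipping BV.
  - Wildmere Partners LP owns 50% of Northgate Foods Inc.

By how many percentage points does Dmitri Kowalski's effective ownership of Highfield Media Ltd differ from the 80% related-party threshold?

48.1

By parent–child attribution (R2), Dmitri Kowalski is treated as also owning Idris Kowalski's interest in Ashford Shipping BV, giving 30% + 20% = 50%.
By parent–child attribution (R2), Dmitri Kowalski is treated as also owning Idris Kowalski's interest in Oakhollow Group plc, giving 80% + 20% = 100%.
Chain via Ashford Shipping BV → Stonebridge Holdings Ltd → Beacon Trust (R3): 50% × 20% × 20% × 20% = 0.4% of Highfield Media Ltd.
Chain via Oakhollow Group plc → Wildmere Partners LP → Northgate Foods Inc. (R3): 100% × 90% × 50% × 70% = 31.5% of Highfield Media Ltd.
Aggregating (R1): 0.4% + 31.5% = 31.9%.
31.9% falls short of the 80% threshold by 48.1 percentage points.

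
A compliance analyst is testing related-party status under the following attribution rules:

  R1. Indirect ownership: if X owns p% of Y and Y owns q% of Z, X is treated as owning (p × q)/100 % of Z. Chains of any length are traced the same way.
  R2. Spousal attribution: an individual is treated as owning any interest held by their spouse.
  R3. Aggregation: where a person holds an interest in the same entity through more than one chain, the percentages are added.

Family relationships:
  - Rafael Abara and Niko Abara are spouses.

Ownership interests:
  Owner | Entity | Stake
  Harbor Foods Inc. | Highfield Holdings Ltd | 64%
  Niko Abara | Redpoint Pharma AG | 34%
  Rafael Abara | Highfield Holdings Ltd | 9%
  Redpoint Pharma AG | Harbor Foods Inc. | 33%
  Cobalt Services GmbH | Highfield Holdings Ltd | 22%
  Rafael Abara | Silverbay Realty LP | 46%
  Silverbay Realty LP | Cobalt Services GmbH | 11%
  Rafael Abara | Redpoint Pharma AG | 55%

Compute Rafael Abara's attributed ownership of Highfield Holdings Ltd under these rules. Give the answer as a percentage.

28.91%

By spousal attribution (R2), Rafael Abara is treated as also owning Niko Abara's interest in Redpoint Pharma AG, giving 55% + 34% = 89%.
Chain via Redpoint Pharma AG → Harbor Foods Inc. (R1): 89% × 33% × 64% = 18.7968% of Highfield Holdings Ltd.
Chain via Silverbay Realty LP → Cobalt Services GmbH (R1): 46% × 11% × 22% = 1.1132% of Highfield Holdings Ltd.
Direct interest in Highfield Holdings Ltd: 9%.
Aggregating (R3): 18.7968% + 1.1132% + 9% = 28.91%.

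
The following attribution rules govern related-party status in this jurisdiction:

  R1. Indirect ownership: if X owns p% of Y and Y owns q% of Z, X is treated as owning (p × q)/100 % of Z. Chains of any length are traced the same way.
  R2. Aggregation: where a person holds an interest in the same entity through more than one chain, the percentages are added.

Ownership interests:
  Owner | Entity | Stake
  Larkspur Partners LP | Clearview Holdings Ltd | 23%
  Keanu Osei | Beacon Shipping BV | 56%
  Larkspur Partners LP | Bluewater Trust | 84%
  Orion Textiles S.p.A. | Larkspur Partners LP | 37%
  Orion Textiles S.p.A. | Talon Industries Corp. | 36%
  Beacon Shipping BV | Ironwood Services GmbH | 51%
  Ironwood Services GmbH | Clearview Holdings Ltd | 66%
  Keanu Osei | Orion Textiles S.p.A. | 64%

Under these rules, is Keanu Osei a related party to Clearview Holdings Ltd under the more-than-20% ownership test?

Chain via Beacon Shipping BV → Ironwood Services GmbH (R1): 56% × 51% × 66% = 18.8496% of Clearview Holdings Ltd.
Chain via Orion Textiles S.p.A. → Larkspur Partners LP (R1): 64% × 37% × 23% = 5.4464% of Clearview Holdings Ltd.
Aggregating (R2): 18.8496% + 5.4464% = 24.296%.
24.296% exceeds the 20% threshold, so Keanu is a related party to Clearview Holdings Ltd.

Yes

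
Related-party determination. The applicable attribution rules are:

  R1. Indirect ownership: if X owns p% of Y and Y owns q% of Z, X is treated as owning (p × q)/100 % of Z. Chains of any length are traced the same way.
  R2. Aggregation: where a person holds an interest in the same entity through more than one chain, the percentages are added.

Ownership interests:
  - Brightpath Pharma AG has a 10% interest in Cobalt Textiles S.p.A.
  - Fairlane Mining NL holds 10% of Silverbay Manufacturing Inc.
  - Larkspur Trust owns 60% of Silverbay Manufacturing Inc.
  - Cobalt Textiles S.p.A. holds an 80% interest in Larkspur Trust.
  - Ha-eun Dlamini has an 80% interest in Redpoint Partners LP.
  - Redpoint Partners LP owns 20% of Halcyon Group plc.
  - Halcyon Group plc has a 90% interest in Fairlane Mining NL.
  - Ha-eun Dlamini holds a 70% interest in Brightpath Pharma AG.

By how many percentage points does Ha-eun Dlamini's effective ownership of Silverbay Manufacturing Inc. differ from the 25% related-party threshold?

20.2

Chain via Redpoint Partners LP → Halcyon Group plc → Fairlane Mining NL (R1): 80% × 20% × 90% × 10% = 1.44% of Silverbay Manufacturing Inc.
Chain via Brightpath Pharma AG → Cobalt Textiles S.p.A. → Larkspur Trust (R1): 70% × 10% × 80% × 60% = 3.36% of Silverbay Manufacturing Inc.
Aggregating (R2): 1.44% + 3.36% = 4.8%.
4.8% falls short of the 25% threshold by 20.2 percentage points.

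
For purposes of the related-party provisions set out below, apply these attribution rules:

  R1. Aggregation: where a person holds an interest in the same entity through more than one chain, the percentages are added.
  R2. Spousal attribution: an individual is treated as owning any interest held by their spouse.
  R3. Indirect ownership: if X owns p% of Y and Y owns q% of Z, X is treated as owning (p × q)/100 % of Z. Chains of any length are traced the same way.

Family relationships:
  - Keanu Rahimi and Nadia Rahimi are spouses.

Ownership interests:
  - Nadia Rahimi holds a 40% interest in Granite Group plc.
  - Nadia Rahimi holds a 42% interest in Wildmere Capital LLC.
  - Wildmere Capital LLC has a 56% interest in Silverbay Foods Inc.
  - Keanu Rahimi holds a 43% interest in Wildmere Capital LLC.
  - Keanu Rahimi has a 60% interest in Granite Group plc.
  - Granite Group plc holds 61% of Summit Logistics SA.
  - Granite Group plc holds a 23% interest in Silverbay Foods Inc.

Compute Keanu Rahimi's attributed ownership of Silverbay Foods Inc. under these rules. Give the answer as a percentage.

70.6%

By spousal attribution (R2), Keanu Rahimi is treated as also owning Nadia Rahimi's interest in Granite Group plc, giving 60% + 40% = 100%.
By spousal attribution (R2), Keanu Rahimi is treated as also owning Nadia Rahimi's interest in Wildmere Capital LLC, giving 43% + 42% = 85%.
Chain via Granite Group plc (R3): 100% × 23% = 23% of Silverbay Foods Inc.
Chain via Wildmere Capital LLC (R3): 85% × 56% = 47.6% of Silverbay Foods Inc.
Aggregating (R1): 23% + 47.6% = 70.6%.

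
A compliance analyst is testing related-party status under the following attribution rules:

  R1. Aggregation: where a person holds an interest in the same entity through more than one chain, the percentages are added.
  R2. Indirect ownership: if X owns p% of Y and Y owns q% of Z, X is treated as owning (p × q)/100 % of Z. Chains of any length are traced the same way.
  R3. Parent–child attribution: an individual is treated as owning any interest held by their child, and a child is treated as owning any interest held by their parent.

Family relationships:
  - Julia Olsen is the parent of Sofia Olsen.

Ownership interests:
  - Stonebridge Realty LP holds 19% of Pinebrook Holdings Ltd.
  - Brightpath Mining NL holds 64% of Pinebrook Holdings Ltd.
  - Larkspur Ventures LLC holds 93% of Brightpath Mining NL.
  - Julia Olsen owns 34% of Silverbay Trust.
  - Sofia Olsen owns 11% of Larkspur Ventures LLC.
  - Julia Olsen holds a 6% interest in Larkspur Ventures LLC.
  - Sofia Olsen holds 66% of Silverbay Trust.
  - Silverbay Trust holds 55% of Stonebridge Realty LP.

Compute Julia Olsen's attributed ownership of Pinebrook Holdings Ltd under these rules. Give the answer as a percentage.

20.5684%

By parent–child attribution (R3), Julia Olsen is treated as also owning Sofia Olsen's interest in Silverbay Trust, giving 34% + 66% = 100%.
By parent–child attribution (R3), Julia Olsen is treated as also owning Sofia Olsen's interest in Larkspur Ventures LLC, giving 6% + 11% = 17%.
Chain via Silverbay Trust → Stonebridge Realty LP (R2): 100% × 55% × 19% = 10.45% of Pinebrook Holdings Ltd.
Chain via Larkspur Ventures LLC → Brightpath Mining NL (R2): 17% × 93% × 64% = 10.1184% of Pinebrook Holdings Ltd.
Aggregating (R1): 10.45% + 10.1184% = 20.5684%.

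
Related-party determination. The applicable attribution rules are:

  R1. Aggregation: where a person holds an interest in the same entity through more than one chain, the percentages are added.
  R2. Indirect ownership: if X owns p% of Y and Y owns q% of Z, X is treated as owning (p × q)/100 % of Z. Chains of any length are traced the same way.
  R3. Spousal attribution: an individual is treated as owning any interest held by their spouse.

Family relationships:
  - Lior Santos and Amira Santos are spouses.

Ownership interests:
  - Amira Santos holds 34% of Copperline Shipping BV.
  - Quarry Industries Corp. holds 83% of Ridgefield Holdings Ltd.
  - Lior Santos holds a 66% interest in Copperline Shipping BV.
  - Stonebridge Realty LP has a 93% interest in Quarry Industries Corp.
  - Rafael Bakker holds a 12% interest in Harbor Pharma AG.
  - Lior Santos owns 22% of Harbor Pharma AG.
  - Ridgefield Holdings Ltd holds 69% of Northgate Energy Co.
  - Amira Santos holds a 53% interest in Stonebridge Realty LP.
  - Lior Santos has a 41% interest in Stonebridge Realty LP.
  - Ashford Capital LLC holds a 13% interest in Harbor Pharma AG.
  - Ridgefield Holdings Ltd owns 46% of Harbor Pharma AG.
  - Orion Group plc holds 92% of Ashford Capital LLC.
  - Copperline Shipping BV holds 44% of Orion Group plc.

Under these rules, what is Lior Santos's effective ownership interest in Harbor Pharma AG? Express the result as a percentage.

60.639356%

By spousal attribution (R3), Lior Santos is treated as also owning Amira Santos's interest in Stonebridge Realty LP, giving 41% + 53% = 94%.
By spousal attribution (R3), Lior Santos is treated as also owning Amira Santos's interest in Copperline Shipping BV, giving 66% + 34% = 100%.
Chain via Stonebridge Realty LP → Quarry Industries Corp. → Ridgefield Holdings Ltd (R2): 94% × 93% × 83% × 46% = 33.376956% of Harbor Pharma AG.
Chain via Copperline Shipping BV → Orion Group plc → Ashford Capital LLC (R2): 100% × 44% × 92% × 13% = 5.2624% of Harbor Pharma AG.
Direct interest in Harbor Pharma AG: 22%.
Aggregating (R1): 33.376956% + 5.2624% + 22% = 60.639356%.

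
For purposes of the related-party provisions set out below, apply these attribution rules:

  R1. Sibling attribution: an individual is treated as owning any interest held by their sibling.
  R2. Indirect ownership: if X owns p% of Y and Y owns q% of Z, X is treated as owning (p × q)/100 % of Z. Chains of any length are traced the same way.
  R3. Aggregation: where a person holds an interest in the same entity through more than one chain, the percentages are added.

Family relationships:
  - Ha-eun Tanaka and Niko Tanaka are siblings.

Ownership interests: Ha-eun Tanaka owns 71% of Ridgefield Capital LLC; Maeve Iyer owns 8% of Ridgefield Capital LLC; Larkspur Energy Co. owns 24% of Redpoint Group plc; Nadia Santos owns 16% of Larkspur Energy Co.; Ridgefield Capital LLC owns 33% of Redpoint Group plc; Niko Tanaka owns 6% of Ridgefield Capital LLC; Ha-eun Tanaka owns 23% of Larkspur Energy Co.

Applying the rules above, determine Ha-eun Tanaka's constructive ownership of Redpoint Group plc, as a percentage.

30.93%

By sibling attribution (R1), Ha-eun Tanaka is treated as also owning Niko Tanaka's interest in Ridgefield Capital LLC, giving 71% + 6% = 77%.
Chain via Ridgefield Capital LLC (R2): 77% × 33% = 25.41% of Redpoint Group plc.
Chain via Larkspur Energy Co. (R2): 23% × 24% = 5.52% of Redpoint Group plc.
Aggregating (R3): 25.41% + 5.52% = 30.93%.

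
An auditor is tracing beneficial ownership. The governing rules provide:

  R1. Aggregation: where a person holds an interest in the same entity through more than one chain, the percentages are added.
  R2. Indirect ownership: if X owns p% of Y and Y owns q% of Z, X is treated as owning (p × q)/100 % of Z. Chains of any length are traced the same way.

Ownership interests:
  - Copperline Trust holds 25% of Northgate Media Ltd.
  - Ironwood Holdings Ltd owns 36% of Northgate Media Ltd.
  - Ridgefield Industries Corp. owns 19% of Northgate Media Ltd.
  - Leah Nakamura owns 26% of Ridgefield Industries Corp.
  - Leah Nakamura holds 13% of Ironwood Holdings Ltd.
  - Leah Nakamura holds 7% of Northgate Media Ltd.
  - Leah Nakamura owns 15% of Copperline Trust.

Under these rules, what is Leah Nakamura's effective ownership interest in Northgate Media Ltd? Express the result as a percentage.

Chain via Ironwood Holdings Ltd (R2): 13% × 36% = 4.68% of Northgate Media Ltd.
Chain via Ridgefield Industries Corp. (R2): 26% × 19% = 4.94% of Northgate Media Ltd.
Chain via Copperline Trust (R2): 15% × 25% = 3.75% of Northgate Media Ltd.
Direct interest in Northgate Media Ltd: 7%.
Aggregating (R1): 4.68% + 4.94% + 3.75% + 7% = 20.37%.

20.37%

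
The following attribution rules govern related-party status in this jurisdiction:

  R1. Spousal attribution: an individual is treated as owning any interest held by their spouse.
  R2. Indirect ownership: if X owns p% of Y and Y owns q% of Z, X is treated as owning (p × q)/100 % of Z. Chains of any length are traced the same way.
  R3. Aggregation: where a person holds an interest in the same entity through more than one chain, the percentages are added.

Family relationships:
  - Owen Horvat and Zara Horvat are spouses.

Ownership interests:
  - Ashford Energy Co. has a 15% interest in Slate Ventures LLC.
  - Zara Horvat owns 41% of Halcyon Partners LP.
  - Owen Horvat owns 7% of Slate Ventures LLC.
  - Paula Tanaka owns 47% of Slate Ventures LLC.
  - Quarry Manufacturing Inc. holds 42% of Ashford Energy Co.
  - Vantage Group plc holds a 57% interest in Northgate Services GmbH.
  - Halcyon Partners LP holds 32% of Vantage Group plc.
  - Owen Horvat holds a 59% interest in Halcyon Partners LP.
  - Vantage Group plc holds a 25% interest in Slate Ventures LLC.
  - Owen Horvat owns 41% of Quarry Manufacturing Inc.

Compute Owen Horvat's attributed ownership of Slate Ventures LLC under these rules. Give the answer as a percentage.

By spousal attribution (R1), Owen Horvat is treated as also owning Zara Horvat's interest in Halcyon Partners LP, giving 59% + 41% = 100%.
Chain via Halcyon Partners LP → Vantage Group plc (R2): 100% × 32% × 25% = 8% of Slate Ventures LLC.
Chain via Quarry Manufacturing Inc. → Ashford Energy Co. (R2): 41% × 42% × 15% = 2.583% of Slate Ventures LLC.
Direct interest in Slate Ventures LLC: 7%.
Aggregating (R3): 8% + 2.583% + 7% = 17.583%.

17.583%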